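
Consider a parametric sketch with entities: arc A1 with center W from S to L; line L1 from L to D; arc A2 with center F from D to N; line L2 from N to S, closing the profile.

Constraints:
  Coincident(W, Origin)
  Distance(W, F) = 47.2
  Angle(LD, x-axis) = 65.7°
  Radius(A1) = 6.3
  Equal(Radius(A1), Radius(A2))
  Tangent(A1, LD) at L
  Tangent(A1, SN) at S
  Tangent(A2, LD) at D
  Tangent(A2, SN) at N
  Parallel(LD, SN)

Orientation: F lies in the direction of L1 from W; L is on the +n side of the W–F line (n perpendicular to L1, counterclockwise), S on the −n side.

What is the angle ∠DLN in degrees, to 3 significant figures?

14.9°

Tangency of A1 to both parallel lines with radius 6.3 puts L and S at W ± 6.3·n: L = (-5.74, 2.59), S = (5.74, -2.59). Equal radii place D and N the same way about F: D = F + 6.3·n = (13.7, 45.6), N = F − 6.3·n = (25.2, 40.4). Then cos ∠DLN = LD·LN / (|LD||LN|), giving 14.9°.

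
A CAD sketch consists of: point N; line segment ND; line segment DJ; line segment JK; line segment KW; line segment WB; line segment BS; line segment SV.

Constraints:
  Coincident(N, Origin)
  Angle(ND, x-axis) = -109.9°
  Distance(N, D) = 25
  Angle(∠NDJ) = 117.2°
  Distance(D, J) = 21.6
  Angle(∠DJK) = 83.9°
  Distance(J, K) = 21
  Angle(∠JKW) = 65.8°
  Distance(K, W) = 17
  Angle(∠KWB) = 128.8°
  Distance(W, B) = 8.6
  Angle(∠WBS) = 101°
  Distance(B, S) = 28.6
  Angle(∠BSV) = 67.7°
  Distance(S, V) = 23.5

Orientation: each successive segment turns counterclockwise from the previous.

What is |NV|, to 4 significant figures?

40.91

∠WBS = 101.0° gives BS at -66.60° from the x-axis; with |BS| = 28.6, S = (7.959, -49.67). ∠BSV = 67.7° gives SV at 45.70° from the x-axis; with |SV| = 23.5, V = (24.37, -32.86). Then |NV| = |V − N| = 40.91.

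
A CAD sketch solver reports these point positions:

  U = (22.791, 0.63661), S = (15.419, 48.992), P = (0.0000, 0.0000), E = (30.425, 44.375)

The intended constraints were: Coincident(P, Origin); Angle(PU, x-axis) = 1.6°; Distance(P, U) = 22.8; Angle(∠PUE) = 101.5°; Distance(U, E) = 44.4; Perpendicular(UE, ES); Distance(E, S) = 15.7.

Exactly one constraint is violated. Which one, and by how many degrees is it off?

Perpendicular(UE, ES) — off by 7.20°.

P = (0.00, 0.00) ✓; PU at 1.600° ✓; |PU| = 22.80 ✓; ∠PUE = 101.5° ✓; |UE| = 44.40 ✓; ∠(UE, ES) = 82.80° ✗; |ES| = 15.70 ✓.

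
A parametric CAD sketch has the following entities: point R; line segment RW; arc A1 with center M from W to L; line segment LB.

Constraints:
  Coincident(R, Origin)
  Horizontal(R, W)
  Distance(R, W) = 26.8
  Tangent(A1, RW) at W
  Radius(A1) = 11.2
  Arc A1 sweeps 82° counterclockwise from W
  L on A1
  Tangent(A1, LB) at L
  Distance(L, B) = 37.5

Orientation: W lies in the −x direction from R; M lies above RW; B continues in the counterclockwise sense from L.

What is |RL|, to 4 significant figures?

18.43

R is at the origin; RW is horizontal with |RW| = 26.8 and W on the −x side, so W = (-26.80, 0.000). The tangent condition forces MW to be normal to RW, so M = W + (0, 11.2) = (-26.80, 11.20). On A1, W sits at bearing -90° from M; an 82° counterclockwise sweep puts L at bearing -8°, so L = M + 11.2·(cos -8°, sin -8°) = (-15.71, 9.641). Then |RL| = |L − R| = 18.43.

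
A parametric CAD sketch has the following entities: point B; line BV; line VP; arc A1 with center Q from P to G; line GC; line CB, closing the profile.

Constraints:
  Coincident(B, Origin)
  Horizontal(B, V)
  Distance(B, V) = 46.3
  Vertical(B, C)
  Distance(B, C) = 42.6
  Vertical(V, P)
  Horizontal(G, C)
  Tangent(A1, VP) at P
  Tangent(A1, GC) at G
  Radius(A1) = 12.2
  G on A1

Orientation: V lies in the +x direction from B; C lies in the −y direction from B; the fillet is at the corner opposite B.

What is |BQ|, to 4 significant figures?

45.68

B is at the origin; B and V share the same y with |BV| = 46.3 and V on the +x side, so V = (46.30, 0.000). B and C share the same x with |BC| = 42.6 and C on the −y side, so C = (0.000, -42.60). The virtual corner opposite B is at (46.30, -42.60). A1 meets VP tangentially, so QP is at right angles to VP and tangency of A1 to GC means the radius QG is perpendicular to GC, with radius 12.2, so the center Q sits 12.2 in from both sides at Q = (34.10, -30.40). Then |BQ| = |Q − B| = 45.68.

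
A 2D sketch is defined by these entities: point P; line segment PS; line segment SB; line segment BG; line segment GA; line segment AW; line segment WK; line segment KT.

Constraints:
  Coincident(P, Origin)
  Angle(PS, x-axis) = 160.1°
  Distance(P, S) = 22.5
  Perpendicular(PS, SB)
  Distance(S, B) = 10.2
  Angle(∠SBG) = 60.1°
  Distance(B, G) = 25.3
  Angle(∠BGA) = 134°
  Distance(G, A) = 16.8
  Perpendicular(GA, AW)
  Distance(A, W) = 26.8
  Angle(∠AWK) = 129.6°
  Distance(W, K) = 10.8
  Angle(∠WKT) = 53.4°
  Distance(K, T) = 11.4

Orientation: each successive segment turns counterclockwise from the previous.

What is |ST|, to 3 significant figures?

15.6

∠AWK = 129.6° gives WK at -164° from the x-axis; with |WK| = 10.8, K = (-22.9, 28.3). ∠WKT = 53.4° gives KT at -37.0° from the x-axis; with |KT| = 11.4, T = (-13.8, 21.5). Then |ST| = |T − S| = 15.6.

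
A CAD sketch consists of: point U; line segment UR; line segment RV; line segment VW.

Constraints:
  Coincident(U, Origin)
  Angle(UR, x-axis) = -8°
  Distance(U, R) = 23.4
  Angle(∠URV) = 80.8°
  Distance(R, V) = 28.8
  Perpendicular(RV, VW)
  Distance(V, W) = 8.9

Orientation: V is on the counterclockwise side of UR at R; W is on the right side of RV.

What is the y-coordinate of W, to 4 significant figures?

25.72

U is at the origin; UR runs at -8.0° with length 23.4, so R = 23.4·(cos -8.0°, sin -8.0°) = (23.17, -3.257). ∠URV = 80.8°, so RV runs at -8.0° + (180° − 80.8°) = 91.20° from the x-axis; with |RV| = 28.8, V = R + 28.8·(cos 91.20°, sin 91.20°) = (22.57, 25.54). RV ⟂ VW; with |VW| = 8.9 on the right of RV, W = V + 8.9·(0.9998, 0.02094) = (31.47, 25.72). So W.y = 25.72.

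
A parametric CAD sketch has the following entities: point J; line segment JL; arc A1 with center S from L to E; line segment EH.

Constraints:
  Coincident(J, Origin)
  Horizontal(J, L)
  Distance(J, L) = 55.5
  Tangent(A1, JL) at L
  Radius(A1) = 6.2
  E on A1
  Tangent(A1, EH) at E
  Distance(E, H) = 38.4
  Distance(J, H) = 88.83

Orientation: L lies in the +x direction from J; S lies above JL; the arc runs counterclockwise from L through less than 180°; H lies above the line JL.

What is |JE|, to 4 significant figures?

60.76

Checks: J.y = 0.00, L.y = 0.00 ✓; |SE| = 6.200 ✓; ∠(SE, EH) = 90.00° ✓; |EH| = 38.40 ✓; |JH| = 88.83 ✓.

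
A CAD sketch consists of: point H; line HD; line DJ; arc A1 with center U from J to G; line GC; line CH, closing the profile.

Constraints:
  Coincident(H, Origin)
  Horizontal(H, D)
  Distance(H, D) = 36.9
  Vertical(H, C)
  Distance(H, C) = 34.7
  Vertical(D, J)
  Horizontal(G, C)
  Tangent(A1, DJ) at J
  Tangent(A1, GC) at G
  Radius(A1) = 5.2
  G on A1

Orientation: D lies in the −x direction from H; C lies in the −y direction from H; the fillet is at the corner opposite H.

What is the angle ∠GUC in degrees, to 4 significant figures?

80.68°

The virtual corner opposite H is at (-36.90, -34.70). A1 meets DJ tangentially, so UJ is at right angles to DJ and the tangent condition forces UG to be normal to GC, with radius 5.2, so the center U sits 5.2 in from both sides at U = (-31.70, -29.50). That places the tangent points at J = (-36.90, -29.50) on DJ and G = (-31.70, -34.70) on GC. Then cos ∠GUC = UG·UC / (|UG||UC|), giving 80.68°.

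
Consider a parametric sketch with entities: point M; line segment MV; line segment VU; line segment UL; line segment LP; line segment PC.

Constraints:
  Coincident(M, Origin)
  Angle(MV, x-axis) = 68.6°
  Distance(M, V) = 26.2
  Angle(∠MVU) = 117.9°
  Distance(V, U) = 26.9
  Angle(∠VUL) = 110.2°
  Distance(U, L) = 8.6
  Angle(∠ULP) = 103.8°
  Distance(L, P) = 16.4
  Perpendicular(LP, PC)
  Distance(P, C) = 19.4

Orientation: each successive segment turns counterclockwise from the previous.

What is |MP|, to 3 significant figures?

29.1

M is at the origin; MV runs at 68.6° with length 26.2, so V = (9.56, 24.4). ∠MVU = 117.9° gives VU at 131° from the x-axis; with |VU| = 26.9, U = (-7.98, 44.8). ∠VUL = 110.2° gives UL at -160° from the x-axis; with |UL| = 8.6, L = (-16.0, 41.8). ∠ULP = 103.8° gives LP at -83.3° from the x-axis; with |LP| = 16.4, P = (-14.1, 25.5). Then |MP| = |P − M| = 29.1.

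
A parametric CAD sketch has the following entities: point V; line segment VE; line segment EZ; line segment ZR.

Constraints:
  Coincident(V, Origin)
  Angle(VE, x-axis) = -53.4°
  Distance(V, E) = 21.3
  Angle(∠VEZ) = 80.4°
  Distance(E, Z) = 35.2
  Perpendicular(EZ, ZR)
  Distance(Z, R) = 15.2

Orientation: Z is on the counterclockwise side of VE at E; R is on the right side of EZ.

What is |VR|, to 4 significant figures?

48.08

V is at the origin; VE runs at -53.4° with length 21.3, so E = 21.3·(cos -53.4°, sin -53.4°) = (12.70, -17.10). ∠VEZ = 80.4°, so EZ runs at -53.4° + (180° − 80.4°) = 46.20° from the x-axis; with |EZ| = 35.2, Z = E + 35.2·(cos 46.20°, sin 46.20°) = (37.06, 8.306). EZ ⟂ ZR; with |ZR| = 15.2 on the right of EZ, R = Z + 15.2·(0.7218, -0.6921) = (48.03, -2.215). Then |VR| = |R − V| = 48.08.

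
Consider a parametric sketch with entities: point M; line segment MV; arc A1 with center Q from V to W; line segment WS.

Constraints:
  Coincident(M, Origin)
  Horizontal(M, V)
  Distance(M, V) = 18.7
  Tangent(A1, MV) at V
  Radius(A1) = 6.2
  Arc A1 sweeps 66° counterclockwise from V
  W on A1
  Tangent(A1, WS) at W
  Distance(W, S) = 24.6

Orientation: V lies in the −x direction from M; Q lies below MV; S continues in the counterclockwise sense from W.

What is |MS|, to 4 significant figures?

43.19

M is at the origin; MV is horizontal with |MV| = 18.7 and V on the −x side, so V = (-18.70, 0.000). Since A1 is tangent to MV there, QV ⟂ MV, so Q = V + (0, -6.2) = (-18.70, -6.200). On A1, V sits at bearing 90° from Q; a 66° counterclockwise sweep puts W at bearing 156°, so W = Q + 6.2·(cos 156°, sin 156°) = (-24.36, -3.678). Since A1 is tangent to WS there, QW ⟂ WS, so WS runs along (−sin 156°, cos 156°); with |WS| = 24.6, S = (-34.37, -26.15). Then |MS| = |S − M| = 43.19.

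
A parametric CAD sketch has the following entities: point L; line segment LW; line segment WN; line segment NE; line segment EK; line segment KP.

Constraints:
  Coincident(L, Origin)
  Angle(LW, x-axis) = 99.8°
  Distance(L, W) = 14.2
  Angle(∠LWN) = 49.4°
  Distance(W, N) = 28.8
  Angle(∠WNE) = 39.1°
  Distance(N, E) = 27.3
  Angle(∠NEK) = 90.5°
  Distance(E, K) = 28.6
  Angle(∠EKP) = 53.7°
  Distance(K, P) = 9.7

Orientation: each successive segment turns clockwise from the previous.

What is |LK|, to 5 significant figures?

25.253

L is at the origin; LW runs at 99.8° with length 14.2, so W = (-2.4170, 13.993). ∠LWN = 49.4° gives WN at -30.800° from the x-axis; with |WN| = 28.8, N = (22.321, -0.75404). ∠WNE = 39.1° gives NE at -171.70° from the x-axis; with |NE| = 27.3, E = (-4.6930, -4.6950). ∠NEK = 90.5° gives EK at 98.800° from the x-axis; with |EK| = 28.6, K = (-9.0684, 23.568). Then |LK| = |K − L| = 25.253.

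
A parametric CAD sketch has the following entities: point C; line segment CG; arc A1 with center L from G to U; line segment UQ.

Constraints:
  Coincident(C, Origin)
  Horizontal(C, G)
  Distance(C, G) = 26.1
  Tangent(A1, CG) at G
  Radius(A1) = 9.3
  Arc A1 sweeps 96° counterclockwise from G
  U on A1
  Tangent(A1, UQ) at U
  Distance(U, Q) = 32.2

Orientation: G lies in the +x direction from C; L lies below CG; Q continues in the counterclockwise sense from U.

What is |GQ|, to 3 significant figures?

42.7

C is at the origin; C and G share the same y with |CG| = 26.1 and G on the +x side, so G = (26.1, 0.00). The tangent condition forces LG to be normal to CG, so L = G + (0, -9.3) = (26.1, -9.30). On A1, G sits at bearing 90° from L; a 96° counterclockwise sweep puts U at bearing 186°, so U = L + 9.3·(cos 186°, sin 186°) = (16.9, -10.3). The tangent condition forces LU to be normal to UQ, so UQ runs along (−sin 186°, cos 186°); with |UQ| = 32.2, Q = (20.2, -42.3). Then |GQ| = |Q − G| = 42.7.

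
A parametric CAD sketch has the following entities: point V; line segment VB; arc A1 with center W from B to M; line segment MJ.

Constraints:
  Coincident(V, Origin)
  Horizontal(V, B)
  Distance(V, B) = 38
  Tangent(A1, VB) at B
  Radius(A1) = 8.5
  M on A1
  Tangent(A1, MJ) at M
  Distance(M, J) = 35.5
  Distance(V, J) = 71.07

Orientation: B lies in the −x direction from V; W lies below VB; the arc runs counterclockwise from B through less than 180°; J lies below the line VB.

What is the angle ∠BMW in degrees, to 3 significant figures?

57.3°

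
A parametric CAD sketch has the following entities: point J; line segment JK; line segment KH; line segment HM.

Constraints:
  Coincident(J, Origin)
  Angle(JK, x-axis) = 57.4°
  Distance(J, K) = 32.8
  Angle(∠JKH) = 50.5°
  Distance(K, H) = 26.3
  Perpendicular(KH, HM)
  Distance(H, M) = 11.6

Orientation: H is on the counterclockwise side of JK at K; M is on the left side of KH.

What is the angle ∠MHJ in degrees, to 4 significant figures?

12.12°

∠JKH = 50.5°, so KH runs at 57.4° + (180° − 50.5°) = 186.9° from the x-axis; with |KH| = 26.3, H = K + 26.3·(cos 186.9°, sin 186.9°) = (-8.438, 24.47). The perpendicularity gives HM at right angles to KH; with |HM| = 11.6 on the left of KH, M = H + 11.6·(0.1201, -0.9928) = (-7.044, 12.96). Then cos ∠MHJ = HM·HJ / (|HM||HJ|), giving 12.12°.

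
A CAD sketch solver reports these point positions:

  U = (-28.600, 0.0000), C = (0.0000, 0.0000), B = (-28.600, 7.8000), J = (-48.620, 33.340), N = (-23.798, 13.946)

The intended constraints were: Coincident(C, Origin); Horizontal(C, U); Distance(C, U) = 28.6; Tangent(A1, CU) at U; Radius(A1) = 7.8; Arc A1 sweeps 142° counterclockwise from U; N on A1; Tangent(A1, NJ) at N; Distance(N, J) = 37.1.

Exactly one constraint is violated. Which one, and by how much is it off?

Distance(N, J) = 37.1 — off by 5.60.

C = (0.00, 0.00) ✓; C.y = 0.00, U.y = 0.00 ✓; |CU| = 28.60 ✓; ∠(BU, UC) = 90.00° ✓; |BU| = 7.800 ✓; bearing(B→N) − bearing(B→U) = 142.0° ✓; |BN| = 7.800 ✓; ∠(BN, NJ) = 90.00° ✓; |NJ| = 31.50 ✗.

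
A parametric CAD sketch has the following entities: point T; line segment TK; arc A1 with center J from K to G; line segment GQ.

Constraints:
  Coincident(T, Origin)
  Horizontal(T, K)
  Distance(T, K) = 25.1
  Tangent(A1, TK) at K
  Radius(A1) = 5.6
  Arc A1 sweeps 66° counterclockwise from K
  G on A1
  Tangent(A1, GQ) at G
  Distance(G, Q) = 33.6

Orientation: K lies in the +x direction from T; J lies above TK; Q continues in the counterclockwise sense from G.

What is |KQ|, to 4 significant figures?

38.86

T is at the origin; TK is horizontal with |TK| = 25.1 and K on the +x side, so K = (25.10, 0.000). A1 meets TK tangentially, so JK is at right angles to TK, so J = K + (0, 5.6) = (25.10, 5.600). On A1, K sits at bearing -90° from J; a 66° counterclockwise sweep puts G at bearing -24°, so G = J + 5.6·(cos -24°, sin -24°) = (30.22, 3.322). A1 meets GQ tangentially, so JG is at right angles to GQ, so GQ runs along (−sin -24°, cos -24°); with |GQ| = 33.6, Q = (43.88, 34.02). Then |KQ| = |Q − K| = 38.86.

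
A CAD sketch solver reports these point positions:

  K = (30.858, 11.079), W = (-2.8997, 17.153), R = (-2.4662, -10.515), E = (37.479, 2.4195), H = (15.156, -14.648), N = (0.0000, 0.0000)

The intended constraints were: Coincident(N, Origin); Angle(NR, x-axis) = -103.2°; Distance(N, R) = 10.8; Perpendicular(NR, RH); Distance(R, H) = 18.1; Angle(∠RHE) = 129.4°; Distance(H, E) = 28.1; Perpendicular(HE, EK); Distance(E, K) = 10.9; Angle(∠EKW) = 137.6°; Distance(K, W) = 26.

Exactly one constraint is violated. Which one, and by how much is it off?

Distance(K, W) = 26 — off by 8.30.

N = (0.00, 0.00) ✓; NR at -103.2° ✓; |NR| = 10.80 ✓; ∠(NR, RH) = 90.00° ✓; |RH| = 18.10 ✓; ∠RHE = 129.4° ✓; |HE| = 28.10 ✓; ∠(HE, EK) = 90.00° ✓; |EK| = 10.90 ✓; ∠EKW = 137.6° ✓; |KW| = 34.30 ✗.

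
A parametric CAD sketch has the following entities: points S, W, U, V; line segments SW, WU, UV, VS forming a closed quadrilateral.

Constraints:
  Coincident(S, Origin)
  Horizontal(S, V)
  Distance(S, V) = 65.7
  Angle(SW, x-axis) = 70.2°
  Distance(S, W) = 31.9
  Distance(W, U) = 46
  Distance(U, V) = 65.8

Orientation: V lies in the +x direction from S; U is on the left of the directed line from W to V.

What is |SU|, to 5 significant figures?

75.962

Checks: |WU| = 46.00 ✓; |UV| = 65.80 ✓.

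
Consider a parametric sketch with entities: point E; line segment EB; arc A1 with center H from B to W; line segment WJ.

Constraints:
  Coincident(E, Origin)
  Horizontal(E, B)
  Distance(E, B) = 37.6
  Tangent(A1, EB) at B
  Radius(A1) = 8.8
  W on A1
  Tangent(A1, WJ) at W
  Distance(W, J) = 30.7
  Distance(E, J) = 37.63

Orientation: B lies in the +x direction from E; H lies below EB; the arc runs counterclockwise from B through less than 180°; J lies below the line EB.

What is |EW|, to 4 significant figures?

30.00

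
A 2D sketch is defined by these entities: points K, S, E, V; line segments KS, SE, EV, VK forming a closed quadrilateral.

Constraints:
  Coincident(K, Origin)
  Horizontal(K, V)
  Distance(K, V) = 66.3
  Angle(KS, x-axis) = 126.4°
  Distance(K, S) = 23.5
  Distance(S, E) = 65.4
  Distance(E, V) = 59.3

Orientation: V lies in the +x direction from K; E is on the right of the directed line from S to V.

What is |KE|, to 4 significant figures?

42.05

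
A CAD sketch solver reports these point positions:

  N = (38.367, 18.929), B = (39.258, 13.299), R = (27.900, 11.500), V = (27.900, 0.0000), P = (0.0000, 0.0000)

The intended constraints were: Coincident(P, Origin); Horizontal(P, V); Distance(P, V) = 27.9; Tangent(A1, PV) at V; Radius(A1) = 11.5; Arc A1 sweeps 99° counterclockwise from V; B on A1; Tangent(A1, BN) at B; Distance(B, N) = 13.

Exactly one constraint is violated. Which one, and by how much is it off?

Distance(B, N) = 13 — off by 7.30.

P = (0.00, 0.00) ✓; P.y = 0.00, V.y = 0.00 ✓; |PV| = 27.90 ✓; ∠(RV, VP) = 90.00° ✓; |RV| = 11.50 ✓; bearing(R→B) − bearing(R→V) = 99.00° ✓; |RB| = 11.50 ✓; ∠(RB, BN) = 90.01° ✓; |BN| = 5.700 ✗.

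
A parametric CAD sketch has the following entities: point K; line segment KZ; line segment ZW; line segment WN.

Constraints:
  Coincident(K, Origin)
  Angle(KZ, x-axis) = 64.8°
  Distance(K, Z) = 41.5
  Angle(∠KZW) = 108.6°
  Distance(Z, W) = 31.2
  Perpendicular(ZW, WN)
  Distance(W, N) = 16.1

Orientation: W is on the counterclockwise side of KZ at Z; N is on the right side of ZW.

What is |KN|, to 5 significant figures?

71.045

∠KZW = 108.6°, so ZW runs at 64.8° + (180° − 108.6°) = 136.20° from the x-axis; with |ZW| = 31.2, W = Z + 31.2·(cos 136.20°, sin 136.20°) = (-4.8491, 59.145). The perpendicularity gives WN at right angles to ZW; with |WN| = 16.1 on the right of ZW, N = W + 16.1·(0.69214, 0.72176) = (6.2944, 70.766). Then |KN| = |N − K| = 71.045.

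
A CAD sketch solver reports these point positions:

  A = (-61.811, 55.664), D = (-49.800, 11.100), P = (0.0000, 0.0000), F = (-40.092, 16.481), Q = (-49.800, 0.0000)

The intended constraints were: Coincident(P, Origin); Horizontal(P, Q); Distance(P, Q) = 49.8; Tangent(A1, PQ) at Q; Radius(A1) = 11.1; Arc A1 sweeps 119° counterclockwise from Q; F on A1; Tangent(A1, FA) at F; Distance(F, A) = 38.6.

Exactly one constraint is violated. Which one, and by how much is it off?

Distance(F, A) = 38.6 — off by 6.20.

P = (0.00, 0.00) ✓; P.y = 0.00, Q.y = 0.00 ✓; |PQ| = 49.80 ✓; ∠(DQ, QP) = 90.00° ✓; |DQ| = 11.10 ✓; bearing(D→F) − bearing(D→Q) = 119.0° ✓; |DF| = 11.10 ✓; ∠(DF, FA) = 90.00° ✓; |FA| = 44.80 ✗.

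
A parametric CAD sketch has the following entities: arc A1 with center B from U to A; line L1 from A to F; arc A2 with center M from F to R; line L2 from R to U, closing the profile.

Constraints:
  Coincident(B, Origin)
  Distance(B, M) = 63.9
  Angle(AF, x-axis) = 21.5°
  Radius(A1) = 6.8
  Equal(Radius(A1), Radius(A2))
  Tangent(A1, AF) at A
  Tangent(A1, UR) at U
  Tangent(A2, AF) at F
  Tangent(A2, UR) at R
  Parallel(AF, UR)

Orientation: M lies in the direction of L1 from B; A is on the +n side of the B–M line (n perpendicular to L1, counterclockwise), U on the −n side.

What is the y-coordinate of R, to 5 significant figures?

17.093

The slot axis is L1's direction at 21.5°, so u = (cos 21.5°, sin 21.5°) = (0.93042, 0.36650) and n = (−sin 21.5°, cos 21.5°) = (-0.36650, 0.93042). B is at the origin and M lies 63.9 along u from B, so M = 63.9·u = (59.454, 23.419). Tangency of A1 to both parallel lines with radius 6.8 puts A and U at B ± 6.8·n: A = (-2.4922, 6.3268), U = (2.4922, -6.3268). Equal radii place F and R the same way about M: F = M + 6.8·n = (56.961, 29.746), R = M − 6.8·n = (61.946, 17.093). So R.y = 17.093.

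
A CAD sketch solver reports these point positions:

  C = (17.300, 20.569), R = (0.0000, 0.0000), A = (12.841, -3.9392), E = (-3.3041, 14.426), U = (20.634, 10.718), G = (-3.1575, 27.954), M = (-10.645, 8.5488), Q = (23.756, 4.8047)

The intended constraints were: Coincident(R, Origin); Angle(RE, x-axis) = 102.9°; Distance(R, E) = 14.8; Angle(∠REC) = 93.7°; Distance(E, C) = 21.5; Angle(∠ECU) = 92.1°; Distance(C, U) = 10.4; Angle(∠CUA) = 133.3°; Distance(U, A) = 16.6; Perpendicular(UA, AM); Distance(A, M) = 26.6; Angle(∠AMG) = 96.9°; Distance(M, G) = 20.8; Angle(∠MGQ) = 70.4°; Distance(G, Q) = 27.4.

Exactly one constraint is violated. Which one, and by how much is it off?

Distance(G, Q) = 27.4 — off by 8.10.

R = (0.00, 0.00) ✓; RE at 102.9° ✓; |RE| = 14.80 ✓; ∠REC = 93.70° ✓; |EC| = 21.50 ✓; ∠ECU = 92.10° ✓; |CU| = 10.40 ✓; ∠CUA = 133.3° ✓; |UA| = 16.60 ✓; ∠(UA, AM) = 90.00° ✓; |AM| = 26.60 ✓; ∠AMG = 96.90° ✓; |MG| = 20.80 ✓; ∠MGQ = 70.40° ✓; |GQ| = 35.50 ✗.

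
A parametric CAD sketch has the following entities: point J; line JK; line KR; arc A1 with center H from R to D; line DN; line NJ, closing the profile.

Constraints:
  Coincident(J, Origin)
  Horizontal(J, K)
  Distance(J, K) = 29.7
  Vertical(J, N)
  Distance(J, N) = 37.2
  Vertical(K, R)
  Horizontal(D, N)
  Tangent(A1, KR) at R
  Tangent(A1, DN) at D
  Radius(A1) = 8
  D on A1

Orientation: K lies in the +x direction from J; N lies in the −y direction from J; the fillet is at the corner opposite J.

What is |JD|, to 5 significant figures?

43.067

The virtual corner opposite J is at (29.700, -37.200). A1 meets KR tangentially, so HR is at right angles to KR and A1 meets DN tangentially, so HD is at right angles to DN, with radius 8.0, so the center H sits 8.0 in from both sides at H = (21.700, -29.200). That places the tangent points at R = (29.700, -29.200) on KR and D = (21.700, -37.200) on DN. Then |JD| = |D − J| = 43.067.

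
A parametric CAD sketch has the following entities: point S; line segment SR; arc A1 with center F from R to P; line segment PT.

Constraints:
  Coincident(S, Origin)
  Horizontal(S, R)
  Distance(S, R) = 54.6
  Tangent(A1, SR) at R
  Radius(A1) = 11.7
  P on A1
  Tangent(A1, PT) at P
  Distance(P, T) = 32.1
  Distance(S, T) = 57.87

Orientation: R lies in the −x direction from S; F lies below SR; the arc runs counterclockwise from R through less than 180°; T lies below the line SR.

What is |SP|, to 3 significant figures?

65.8

Checks: ∠(FR, RS) = 90.00° ✓; |FP| = 11.70 ✓; ∠(FP, PT) = 90.00° ✓; |PT| = 32.10 ✓; |ST| = 57.87 ✓.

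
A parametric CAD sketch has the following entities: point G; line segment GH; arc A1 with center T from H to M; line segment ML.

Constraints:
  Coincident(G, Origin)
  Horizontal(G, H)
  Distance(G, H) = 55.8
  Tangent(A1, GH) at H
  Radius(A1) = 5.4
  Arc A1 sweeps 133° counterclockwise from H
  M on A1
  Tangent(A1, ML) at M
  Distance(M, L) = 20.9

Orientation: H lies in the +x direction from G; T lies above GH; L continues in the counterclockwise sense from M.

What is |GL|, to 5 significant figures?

51.611

G is at the origin; G and H share the same y with |GH| = 55.8 and H on the +x side, so H = (55.800, 0.0000). A1 meets GH tangentially, so TH is at right angles to GH, so T = H + (0, 5.4) = (55.800, 5.4000). On A1, H sits at bearing -90° from T; a 133° counterclockwise sweep puts M at bearing 43°, so M = T + 5.4·(cos 43°, sin 43°) = (59.749, 9.0828). Tangency of A1 to ML means the radius TM is perpendicular to ML, so ML runs along (−sin 43°, cos 43°); with |ML| = 20.9, L = (45.496, 24.368). Then |GL| = |L − G| = 51.611.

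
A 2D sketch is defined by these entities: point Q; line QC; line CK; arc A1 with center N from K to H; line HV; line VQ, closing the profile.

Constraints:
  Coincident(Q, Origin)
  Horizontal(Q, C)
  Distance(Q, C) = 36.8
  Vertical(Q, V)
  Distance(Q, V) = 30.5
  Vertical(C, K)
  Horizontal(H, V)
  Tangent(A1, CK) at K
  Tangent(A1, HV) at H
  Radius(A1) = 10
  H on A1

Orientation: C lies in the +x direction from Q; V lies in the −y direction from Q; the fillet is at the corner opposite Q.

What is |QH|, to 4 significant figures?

40.60

Q is at the origin; Q and C share the same y with |QC| = 36.8 and C on the +x side, so C = (36.80, 0.000). Q and V share the same x with |QV| = 30.5 and V on the −y side, so V = (0.000, -30.50). The virtual corner opposite Q is at (36.80, -30.50). A1 meets CK tangentially, so NK is at right angles to CK and the tangent condition forces NH to be normal to HV, with radius 10.0, so the center N sits 10.0 in from both sides at N = (26.80, -20.50). That places the tangent points at K = (36.80, -20.50) on CK and H = (26.80, -30.50) on HV. Then |QH| = |H − Q| = 40.60.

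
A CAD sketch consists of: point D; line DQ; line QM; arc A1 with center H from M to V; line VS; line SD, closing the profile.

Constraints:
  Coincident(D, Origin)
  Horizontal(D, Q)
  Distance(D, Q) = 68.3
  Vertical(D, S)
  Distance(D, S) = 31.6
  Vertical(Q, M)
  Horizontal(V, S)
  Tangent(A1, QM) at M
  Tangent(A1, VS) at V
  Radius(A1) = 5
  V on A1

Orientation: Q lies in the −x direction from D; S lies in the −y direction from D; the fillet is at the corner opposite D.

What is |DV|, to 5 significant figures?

70.749

The virtual corner opposite D is at (-68.300, -31.600). A1 meets QM tangentially, so HM is at right angles to QM and A1 meets VS tangentially, so HV is at right angles to VS, with radius 5.0, so the center H sits 5.0 in from both sides at H = (-63.300, -26.600). That places the tangent points at M = (-68.300, -26.600) on QM and V = (-63.300, -31.600) on VS. Then |DV| = |V − D| = 70.749.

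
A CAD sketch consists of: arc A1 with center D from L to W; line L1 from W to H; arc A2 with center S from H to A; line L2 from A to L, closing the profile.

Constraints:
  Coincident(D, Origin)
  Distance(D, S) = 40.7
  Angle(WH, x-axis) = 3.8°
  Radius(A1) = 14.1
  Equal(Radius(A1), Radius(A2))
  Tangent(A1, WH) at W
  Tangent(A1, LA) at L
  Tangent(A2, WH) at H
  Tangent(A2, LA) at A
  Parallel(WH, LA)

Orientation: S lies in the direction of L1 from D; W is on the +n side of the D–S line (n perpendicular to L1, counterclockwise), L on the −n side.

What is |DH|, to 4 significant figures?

43.07

The slot axis is L1's direction at 3.8°, so u = (cos 3.8°, sin 3.8°) = (0.9978, 0.06627) and n = (−sin 3.8°, cos 3.8°) = (-0.06627, 0.9978). D is at the origin and S lies 40.7 along u from D, so S = 40.7·u = (40.61, 2.697). Tangency of A1 to both parallel lines with radius 14.1 puts W and L at D ± 14.1·n: W = (-0.9345, 14.07), L = (0.9345, -14.07). Equal radii place H and A the same way about S: H = S + 14.1·n = (39.68, 16.77), A = S − 14.1·n = (41.54, -11.37). Then |DH| = |H − D| = 43.07.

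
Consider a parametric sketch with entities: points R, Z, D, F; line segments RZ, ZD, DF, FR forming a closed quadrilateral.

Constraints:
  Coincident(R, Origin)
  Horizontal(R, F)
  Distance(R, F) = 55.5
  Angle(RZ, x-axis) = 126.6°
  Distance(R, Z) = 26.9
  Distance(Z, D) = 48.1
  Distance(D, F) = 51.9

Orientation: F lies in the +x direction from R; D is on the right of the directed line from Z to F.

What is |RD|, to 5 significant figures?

21.652

R is at the origin; RF is horizontal with |RF| = 55.5 and F in +x, so F = (55.5, 0). RZ runs at 126.6° with |RZ| = 26.9, so Z = (-16.038, 21.596). D is determined by |ZD| = 48.1 and |DF| = 51.9 together: it lies at the intersection of circle(Z, 48.1) and circle(F, 51.9). With |ZF| = 74.727, the foot of the radical line on ZF is 34.821 from Z and the perpendicular offset is √(48.1² − 34.821²) = 33.183. Taking the right-of-ZF solution: D = (7.7069, -20.234).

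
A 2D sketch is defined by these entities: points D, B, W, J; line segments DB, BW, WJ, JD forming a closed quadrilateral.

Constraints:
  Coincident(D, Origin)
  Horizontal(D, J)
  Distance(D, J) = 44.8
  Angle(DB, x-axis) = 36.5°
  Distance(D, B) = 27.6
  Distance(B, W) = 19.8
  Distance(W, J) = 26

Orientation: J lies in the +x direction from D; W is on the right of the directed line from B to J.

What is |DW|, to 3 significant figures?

19.2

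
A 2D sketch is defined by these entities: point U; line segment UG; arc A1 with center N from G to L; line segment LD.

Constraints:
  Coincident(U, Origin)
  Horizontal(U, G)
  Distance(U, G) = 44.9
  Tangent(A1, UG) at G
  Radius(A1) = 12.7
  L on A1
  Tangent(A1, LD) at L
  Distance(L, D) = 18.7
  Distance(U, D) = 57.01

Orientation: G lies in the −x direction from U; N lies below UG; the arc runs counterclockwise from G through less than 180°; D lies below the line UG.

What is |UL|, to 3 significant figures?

58.8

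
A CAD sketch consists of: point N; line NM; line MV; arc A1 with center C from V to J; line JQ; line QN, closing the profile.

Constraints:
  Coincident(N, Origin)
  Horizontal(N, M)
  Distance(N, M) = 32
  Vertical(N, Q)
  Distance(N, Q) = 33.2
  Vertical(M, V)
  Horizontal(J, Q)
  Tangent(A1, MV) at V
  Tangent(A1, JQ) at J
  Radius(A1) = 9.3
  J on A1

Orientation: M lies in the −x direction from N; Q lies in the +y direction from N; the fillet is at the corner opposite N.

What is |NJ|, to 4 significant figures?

40.22

The virtual corner opposite N is at (-32.00, 33.20). The tangent condition forces CV to be normal to MV and the tangent condition forces CJ to be normal to JQ, with radius 9.3, so the center C sits 9.3 in from both sides at C = (-22.70, 23.90). That places the tangent points at V = (-32.00, 23.90) on MV and J = (-22.70, 33.20) on JQ. Then |NJ| = |J − N| = 40.22.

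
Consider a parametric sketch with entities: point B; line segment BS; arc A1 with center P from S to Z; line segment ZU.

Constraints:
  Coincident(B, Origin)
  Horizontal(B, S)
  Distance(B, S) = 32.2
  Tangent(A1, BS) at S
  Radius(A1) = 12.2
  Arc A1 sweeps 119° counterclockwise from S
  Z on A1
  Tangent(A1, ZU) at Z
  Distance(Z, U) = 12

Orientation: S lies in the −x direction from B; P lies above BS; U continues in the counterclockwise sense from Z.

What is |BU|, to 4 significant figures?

39.58

B is at the origin; B and S share the same y with |BS| = 32.2 and S on the −x side, so S = (-32.20, 0.000). Since A1 is tangent to BS there, PS ⟂ BS, so P = S + (0, 12.2) = (-32.20, 12.20). On A1, S sits at bearing -90° from P; a 119° counterclockwise sweep puts Z at bearing 29°, so Z = P + 12.2·(cos 29°, sin 29°) = (-21.53, 18.11). A1 meets ZU tangentially, so PZ is at right angles to ZU, so ZU runs along (−sin 29°, cos 29°); with |ZU| = 12.0, U = (-27.35, 28.61). Then |BU| = |U − B| = 39.58.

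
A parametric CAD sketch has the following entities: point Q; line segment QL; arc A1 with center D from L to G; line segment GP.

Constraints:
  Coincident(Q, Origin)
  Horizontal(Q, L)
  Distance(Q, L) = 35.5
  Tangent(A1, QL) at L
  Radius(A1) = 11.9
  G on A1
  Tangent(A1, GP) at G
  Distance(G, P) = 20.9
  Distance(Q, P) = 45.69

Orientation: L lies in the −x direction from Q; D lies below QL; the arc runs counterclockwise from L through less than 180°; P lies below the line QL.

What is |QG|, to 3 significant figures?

48.4

Q is at the origin; Q and L share the same y with |QL| = 35.5 and L on the −x side, so L = (-35.5, 0.00). A1 meets QL tangentially, so DL is at right angles to QL, so D = L + (0, -11.9) = (-35.5, -11.9). Since DG ⟂ GP (tangency), |DP| = √(11.9² + 20.9²) = 24.1 regardless of where G sits on A1. So P lies on both circle(Q, 45.69) and circle(D, 24.1); the below-QL intersection is P = (-29.2, -35.1). G is the foot of the tangent from P: G = (-43.9, -20.3).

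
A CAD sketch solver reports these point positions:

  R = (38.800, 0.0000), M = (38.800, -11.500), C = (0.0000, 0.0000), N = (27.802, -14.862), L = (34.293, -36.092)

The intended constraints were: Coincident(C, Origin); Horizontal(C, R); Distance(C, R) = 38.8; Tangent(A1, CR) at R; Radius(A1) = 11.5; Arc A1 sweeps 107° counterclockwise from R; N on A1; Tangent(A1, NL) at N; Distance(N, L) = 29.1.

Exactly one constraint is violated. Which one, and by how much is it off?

Distance(N, L) = 29.1 — off by 6.90.

C = (0.00, 0.00) ✓; C.y = 0.00, R.y = 0.00 ✓; |CR| = 38.80 ✓; ∠(MR, RC) = 90.00° ✓; |MR| = 11.50 ✓; bearing(M→N) − bearing(M→R) = 107.0° ✓; |MN| = 11.50 ✓; ∠(MN, NL) = 90.00° ✓; |NL| = 22.20 ✗.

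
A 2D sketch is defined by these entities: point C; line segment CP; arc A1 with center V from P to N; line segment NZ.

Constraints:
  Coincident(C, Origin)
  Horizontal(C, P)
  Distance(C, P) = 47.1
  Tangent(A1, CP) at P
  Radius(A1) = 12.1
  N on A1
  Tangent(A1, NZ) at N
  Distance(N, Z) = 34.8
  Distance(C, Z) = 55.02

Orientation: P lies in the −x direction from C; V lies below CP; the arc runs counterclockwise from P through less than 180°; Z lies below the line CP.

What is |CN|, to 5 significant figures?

59.386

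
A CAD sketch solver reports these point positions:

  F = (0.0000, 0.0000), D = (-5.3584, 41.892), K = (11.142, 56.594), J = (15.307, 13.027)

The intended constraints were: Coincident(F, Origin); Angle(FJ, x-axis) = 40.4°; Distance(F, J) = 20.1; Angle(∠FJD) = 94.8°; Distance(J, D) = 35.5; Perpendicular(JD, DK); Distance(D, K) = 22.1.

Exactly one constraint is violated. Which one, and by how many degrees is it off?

Perpendicular(JD, DK) — off by 6.10°.

F = (0.00, 0.00) ✓; FJ at 40.40° ✓; |FJ| = 20.10 ✓; ∠FJD = 94.80° ✓; |JD| = 35.50 ✓; ∠(JD, DK) = 83.90° ✗; |DK| = 22.10 ✓.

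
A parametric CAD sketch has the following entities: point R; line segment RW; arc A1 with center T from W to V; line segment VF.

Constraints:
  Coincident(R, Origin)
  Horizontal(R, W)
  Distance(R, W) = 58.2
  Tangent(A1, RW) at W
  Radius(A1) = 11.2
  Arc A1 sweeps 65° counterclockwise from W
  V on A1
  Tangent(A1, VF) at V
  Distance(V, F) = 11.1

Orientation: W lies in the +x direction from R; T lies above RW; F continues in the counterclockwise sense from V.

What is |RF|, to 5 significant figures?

74.888

On A1, W sits at bearing -90° from T; a 65° counterclockwise sweep puts V at bearing -25°, so V = T + 11.2·(cos -25°, sin -25°) = (68.351, 6.4667). A1 meets VF tangentially, so TV is at right angles to VF, so VF runs along (−sin -25°, cos -25°); with |VF| = 11.1, F = (73.042, 16.527). Then |RF| = |F − R| = 74.888.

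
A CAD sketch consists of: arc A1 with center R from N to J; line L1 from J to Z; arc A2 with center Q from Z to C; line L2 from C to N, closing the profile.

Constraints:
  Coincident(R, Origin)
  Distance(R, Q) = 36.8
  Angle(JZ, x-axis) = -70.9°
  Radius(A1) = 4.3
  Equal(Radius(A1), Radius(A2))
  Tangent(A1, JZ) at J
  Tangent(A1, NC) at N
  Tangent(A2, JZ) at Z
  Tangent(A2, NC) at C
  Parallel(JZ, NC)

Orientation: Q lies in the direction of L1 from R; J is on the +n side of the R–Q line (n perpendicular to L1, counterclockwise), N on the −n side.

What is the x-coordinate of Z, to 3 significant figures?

16.1

Tangency of A1 to both parallel lines with radius 4.3 puts J and N at R ± 4.3·n: J = (4.06, 1.41), N = (-4.06, -1.41). Equal radii place Z and C the same way about Q: Z = Q + 4.3·n = (16.1, -33.4), C = Q − 4.3·n = (7.98, -36.2). So Z.x = 16.1.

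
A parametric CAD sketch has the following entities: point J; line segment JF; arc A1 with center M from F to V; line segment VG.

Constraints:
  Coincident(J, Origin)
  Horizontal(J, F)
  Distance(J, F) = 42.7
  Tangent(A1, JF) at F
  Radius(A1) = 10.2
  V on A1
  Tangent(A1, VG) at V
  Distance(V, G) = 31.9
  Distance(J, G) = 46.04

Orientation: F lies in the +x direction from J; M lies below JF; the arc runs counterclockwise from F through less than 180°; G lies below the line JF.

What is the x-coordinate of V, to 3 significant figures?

32.8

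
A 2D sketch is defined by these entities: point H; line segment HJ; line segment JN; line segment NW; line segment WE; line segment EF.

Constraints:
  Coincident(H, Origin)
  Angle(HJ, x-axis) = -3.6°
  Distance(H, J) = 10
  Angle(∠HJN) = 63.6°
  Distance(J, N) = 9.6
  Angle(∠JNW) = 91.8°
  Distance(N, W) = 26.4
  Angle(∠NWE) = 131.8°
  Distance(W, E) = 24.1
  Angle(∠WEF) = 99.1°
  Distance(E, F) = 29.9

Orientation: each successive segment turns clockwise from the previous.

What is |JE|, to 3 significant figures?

43.6

∠JNW = 91.8° gives NW at 152° from the x-axis; with |NW| = 26.4, W = (-18.1, 3.53). ∠NWE = 131.8° gives WE at 104° from the x-axis; with |WE| = 24.1, E = (-23.8, 27.0). Then |JE| = |E − J| = 43.6.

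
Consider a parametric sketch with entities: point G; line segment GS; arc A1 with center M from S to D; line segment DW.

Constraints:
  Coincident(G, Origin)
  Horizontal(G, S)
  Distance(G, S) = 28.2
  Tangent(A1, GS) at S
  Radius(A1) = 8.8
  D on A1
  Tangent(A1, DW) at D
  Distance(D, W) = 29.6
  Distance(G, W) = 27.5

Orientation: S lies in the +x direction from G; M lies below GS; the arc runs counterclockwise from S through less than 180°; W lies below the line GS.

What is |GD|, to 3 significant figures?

21.4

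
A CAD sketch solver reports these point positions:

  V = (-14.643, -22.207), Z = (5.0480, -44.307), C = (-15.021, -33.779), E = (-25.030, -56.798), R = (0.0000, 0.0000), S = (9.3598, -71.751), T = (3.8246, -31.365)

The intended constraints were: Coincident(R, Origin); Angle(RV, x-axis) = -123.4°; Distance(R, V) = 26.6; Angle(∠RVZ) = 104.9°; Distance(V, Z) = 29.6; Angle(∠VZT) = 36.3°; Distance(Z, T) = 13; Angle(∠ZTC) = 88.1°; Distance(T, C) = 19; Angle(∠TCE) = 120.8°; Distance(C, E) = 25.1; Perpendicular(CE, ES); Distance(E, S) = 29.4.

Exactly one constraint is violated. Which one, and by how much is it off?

Distance(E, S) = 29.4 — off by 8.10.

R = (0.00, 0.00) ✓; RV at -123.4° ✓; |RV| = 26.60 ✓; ∠RVZ = 104.9° ✓; |VZ| = 29.60 ✓; ∠VZT = 36.30° ✓; |ZT| = 13.00 ✓; ∠ZTC = 88.10° ✓; |TC| = 19.00 ✓; ∠TCE = 120.8° ✓; |CE| = 25.10 ✓; ∠(CE, ES) = 90.00° ✓; |ES| = 37.50 ✗.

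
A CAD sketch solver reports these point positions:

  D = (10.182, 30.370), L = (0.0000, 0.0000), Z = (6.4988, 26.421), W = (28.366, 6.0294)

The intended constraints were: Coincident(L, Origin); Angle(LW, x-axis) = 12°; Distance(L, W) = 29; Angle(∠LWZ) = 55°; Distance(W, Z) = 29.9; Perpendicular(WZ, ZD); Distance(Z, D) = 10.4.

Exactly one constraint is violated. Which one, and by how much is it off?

Distance(Z, D) = 10.4 — off by 5.00.

L = (0.00, 0.00) ✓; LW at 12.00° ✓; |LW| = 29.00 ✓; ∠LWZ = 55.00° ✓; |WZ| = 29.90 ✓; ∠(WZ, ZD) = 90.01° ✓; |ZD| = 5.400 ✗.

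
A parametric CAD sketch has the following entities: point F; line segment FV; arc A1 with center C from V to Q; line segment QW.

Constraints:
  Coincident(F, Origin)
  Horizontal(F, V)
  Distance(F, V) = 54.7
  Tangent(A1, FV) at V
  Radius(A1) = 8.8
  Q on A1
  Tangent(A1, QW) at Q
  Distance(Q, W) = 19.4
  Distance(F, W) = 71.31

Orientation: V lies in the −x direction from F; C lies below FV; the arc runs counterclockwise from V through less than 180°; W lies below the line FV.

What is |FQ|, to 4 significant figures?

63.87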